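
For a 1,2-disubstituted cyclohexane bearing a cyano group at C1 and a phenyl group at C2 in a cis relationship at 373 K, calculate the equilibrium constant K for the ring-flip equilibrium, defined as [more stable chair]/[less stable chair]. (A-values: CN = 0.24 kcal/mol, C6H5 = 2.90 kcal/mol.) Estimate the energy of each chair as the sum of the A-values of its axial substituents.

K ≈ 36.2

C1 and C2 have opposite parity, so for the cis isomer the two substituents are one axial and one equatorial in each chair.
Chair I (cyano axial, phenyl equatorial): E = 0.24 kcal/mol; chair II (cyano equatorial, phenyl axial): E = 2.90 kcal/mol.
ΔG = 2.66 kcal/mol between the two chairs.
K = exp(ΔG/RT) with R = 1.987×10⁻³ kcal mol⁻¹ K⁻¹ and T = 373 K gives K ≈ 36.2.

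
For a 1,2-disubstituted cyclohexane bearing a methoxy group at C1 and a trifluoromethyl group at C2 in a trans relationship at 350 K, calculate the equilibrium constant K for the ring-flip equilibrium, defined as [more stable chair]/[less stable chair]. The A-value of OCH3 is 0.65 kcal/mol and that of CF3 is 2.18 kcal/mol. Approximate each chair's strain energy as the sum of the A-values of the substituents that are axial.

K ≈ 58.5

C1 and C2 have opposite parity, so for the trans isomer the two substituents are e,e in one chair and a,a in the other.
Chair I (methoxy axial, trifluoromethyl axial): E = 2.83 kcal/mol; chair II (methoxy equatorial, trifluoromethyl equatorial): E = 0.00 kcal/mol.
ΔG = 2.83 kcal/mol between the two chairs.
K = exp(ΔG/RT) with R = 1.987×10⁻³ kcal mol⁻¹ K⁻¹ and T = 350 K gives K ≈ 58.5.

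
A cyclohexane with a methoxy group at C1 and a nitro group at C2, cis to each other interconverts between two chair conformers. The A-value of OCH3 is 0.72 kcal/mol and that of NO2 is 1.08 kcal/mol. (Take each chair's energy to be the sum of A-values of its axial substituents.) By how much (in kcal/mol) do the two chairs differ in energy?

0.36 kcal/mol

C1 and C2 have opposite parity, so for the cis isomer the two substituents are one axial and one equatorial in each chair.
Chair I (methoxy axial, nitro equatorial): E = 0.72 kcal/mol.
Chair II (methoxy equatorial, nitro axial): E = 1.08 kcal/mol.
ΔE = 1.08 − 0.72 = 0.36 kcal/mol; chair I is more stable.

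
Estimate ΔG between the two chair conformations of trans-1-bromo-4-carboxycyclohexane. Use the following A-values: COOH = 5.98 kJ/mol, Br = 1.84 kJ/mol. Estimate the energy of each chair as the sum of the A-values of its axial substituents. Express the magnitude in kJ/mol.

7.82 kJ/mol

C1 and C4 have opposite parity, so for the trans isomer the two substituents are e,e in one chair and a,a in the other.
Chair I (carboxyl axial, bromo axial): E = 7.82 kJ/mol.
Chair II (carboxyl equatorial, bromo equatorial): E = 0.00 kJ/mol.
ΔE = 7.82 − 0.00 = 7.82 kJ/mol; chair II is more stable.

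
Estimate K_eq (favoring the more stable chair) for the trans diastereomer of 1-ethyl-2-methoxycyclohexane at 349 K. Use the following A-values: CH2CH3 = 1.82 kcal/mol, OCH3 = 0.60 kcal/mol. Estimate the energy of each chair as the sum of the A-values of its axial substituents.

C1 and C2 have opposite parity, so for the trans isomer the two substituents are e,e in one chair and a,a in the other.
Chair I (ethyl axial, methoxy axial): E = 2.42 kcal/mol; chair II (ethyl equatorial, methoxy equatorial): E = 0.00 kcal/mol.
ΔG = 2.42 kcal/mol between the two chairs.
K = exp(ΔG/RT) with R = 1.987×10⁻³ kcal mol⁻¹ K⁻¹ and T = 349 K gives K ≈ 32.8.

K ≈ 32.8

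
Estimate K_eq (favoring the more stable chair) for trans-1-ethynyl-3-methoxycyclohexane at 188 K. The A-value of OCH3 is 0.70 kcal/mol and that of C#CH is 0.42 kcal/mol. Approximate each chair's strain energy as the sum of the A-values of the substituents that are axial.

C1 and C3 have the same parity, so for the trans isomer the two substituents are one axial and one equatorial in each chair.
Chair I (methoxy axial, ethynyl equatorial): E = 0.70 kcal/mol; chair II (methoxy equatorial, ethynyl axial): E = 0.42 kcal/mol.
ΔG = 0.28 kcal/mol between the two chairs.
K = exp(ΔG/RT) with R = 1.987×10⁻³ kcal mol⁻¹ K⁻¹ and T = 188 K gives K ≈ 2.12.

K ≈ 2.12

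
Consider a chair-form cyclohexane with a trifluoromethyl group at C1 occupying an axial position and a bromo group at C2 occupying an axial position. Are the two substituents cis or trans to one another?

C1 and C2 have opposite parity, so their axial bonds point in opposite directions.
With opposite-parity carbons, two substituents on the same face are one axial and one equatorial; opposite faces give both axial or both equatorial.
Here the groups are axial/axial → opposite face → trans.

trans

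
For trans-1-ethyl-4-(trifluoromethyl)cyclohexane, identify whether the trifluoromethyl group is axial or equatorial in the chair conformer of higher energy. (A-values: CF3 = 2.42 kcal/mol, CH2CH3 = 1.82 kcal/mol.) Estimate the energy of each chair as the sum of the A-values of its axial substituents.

axial

C1 and C4 have opposite parity, so for the trans isomer the two substituents are e,e in one chair and a,a in the other.
Chair I (trifluoromethyl axial, ethyl axial): E = 4.24 kcal/mol.
Chair II (trifluoromethyl equatorial, ethyl equatorial): E = 0.00 kcal/mol.
Chair I is the less stable (higher-energy) conformer, and in that chair the trifluoromethyl group is axial.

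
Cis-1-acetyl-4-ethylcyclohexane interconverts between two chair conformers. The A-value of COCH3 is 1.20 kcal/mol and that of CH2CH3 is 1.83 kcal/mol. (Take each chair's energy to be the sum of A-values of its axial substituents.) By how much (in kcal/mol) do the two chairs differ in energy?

0.63 kcal/mol

C1 and C4 have opposite parity, so for the cis isomer the two substituents are one axial and one equatorial in each chair.
Chair I (acetyl axial, ethyl equatorial): E = 1.20 kcal/mol.
Chair II (acetyl equatorial, ethyl axial): E = 1.83 kcal/mol.
ΔE = 1.83 − 1.20 = 0.63 kcal/mol; chair I is more stable.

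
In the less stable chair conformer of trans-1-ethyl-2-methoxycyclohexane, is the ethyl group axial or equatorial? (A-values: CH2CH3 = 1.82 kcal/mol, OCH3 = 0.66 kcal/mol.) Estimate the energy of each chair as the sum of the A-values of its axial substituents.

C1 and C2 have opposite parity, so for the trans isomer the two substituents are e,e in one chair and a,a in the other.
Chair I (ethyl axial, methoxy axial): E = 2.48 kcal/mol.
Chair II (ethyl equatorial, methoxy equatorial): E = 0.00 kcal/mol.
Chair I is the less stable (higher-energy) conformer, and in that chair the ethyl group is axial.

axial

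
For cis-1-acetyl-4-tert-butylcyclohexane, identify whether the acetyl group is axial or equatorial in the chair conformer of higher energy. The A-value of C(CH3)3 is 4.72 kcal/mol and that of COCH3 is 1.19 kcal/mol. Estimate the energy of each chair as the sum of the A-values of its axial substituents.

C1 and C4 have opposite parity, so for the cis isomer the two substituents are one axial and one equatorial in each chair.
Chair I (tert-butyl axial, acetyl equatorial): E = 4.72 kcal/mol.
Chair II (tert-butyl equatorial, acetyl axial): E = 1.19 kcal/mol.
Chair I is the less stable (higher-energy) conformer, and in that chair the acetyl group is equatorial.

equatorial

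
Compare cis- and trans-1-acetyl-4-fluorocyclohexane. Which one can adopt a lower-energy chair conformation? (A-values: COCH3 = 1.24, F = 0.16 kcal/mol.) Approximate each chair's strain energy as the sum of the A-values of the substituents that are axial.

trans

At 1,4 positions (parity opposite): cis → (a,e or e,a); trans → (e,e or a,a).
Best chair for cis: E = 0.16 kcal/mol; best chair for trans: E = 0.00 kcal/mol.
The trans isomer is lower by 0.16 kcal/mol.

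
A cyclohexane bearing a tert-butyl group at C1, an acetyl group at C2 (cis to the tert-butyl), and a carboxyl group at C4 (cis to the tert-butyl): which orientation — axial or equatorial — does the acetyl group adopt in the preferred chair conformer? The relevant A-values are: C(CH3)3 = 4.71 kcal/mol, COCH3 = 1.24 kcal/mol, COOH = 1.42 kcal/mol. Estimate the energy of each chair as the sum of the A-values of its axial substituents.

Chair I (tert-butyl axial, acetyl equatorial, carboxyl equatorial): E = 4.71 kcal/mol.
Chair II (tert-butyl equatorial, acetyl axial, carboxyl axial): E = 2.66 kcal/mol.
Chair II is the more stable (lower-energy) conformer, and in that chair the acetyl group is axial.

axial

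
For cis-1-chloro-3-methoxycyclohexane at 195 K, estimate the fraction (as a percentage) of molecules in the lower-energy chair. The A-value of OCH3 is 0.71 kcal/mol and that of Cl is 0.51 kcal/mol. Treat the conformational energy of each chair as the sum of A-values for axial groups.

C1 and C3 have the same parity, so for the cis isomer the two substituents are e,e in one chair and a,a in the other.
Chair I (methoxy axial, chloro axial): E = 1.22 kcal/mol; chair II (methoxy equatorial, chloro equatorial): E = 0.00 kcal/mol.
ΔG = 1.22 kcal/mol between the two chairs.
K = exp(ΔG/RT) with R = 1.987×10⁻³ kcal mol⁻¹ K⁻¹ and T = 195 K gives K ≈ 23.3.
Fraction in the lower-energy chair = K/(K+1) = 95.9%.

95.9%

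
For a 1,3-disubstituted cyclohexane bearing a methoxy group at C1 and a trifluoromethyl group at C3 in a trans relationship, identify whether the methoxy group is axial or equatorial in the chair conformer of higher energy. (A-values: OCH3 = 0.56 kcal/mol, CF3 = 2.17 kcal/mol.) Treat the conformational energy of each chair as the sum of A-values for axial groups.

equatorial

C1 and C3 have the same parity, so for the trans isomer the two substituents are one axial and one equatorial in each chair.
Chair I (methoxy axial, trifluoromethyl equatorial): E = 0.56 kcal/mol.
Chair II (methoxy equatorial, trifluoromethyl axial): E = 2.17 kcal/mol.
Chair II is the less stable (higher-energy) conformer, and in that chair the methoxy group is equatorial.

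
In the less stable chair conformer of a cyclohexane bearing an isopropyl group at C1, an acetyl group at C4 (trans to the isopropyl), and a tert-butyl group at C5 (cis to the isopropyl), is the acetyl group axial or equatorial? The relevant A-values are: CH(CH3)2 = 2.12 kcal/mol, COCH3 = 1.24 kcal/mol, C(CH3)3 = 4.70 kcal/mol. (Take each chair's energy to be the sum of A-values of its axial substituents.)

Chair I (isopropyl axial, acetyl axial, tert-butyl axial): E = 8.06 kcal/mol.
Chair II (isopropyl equatorial, acetyl equatorial, tert-butyl equatorial): E = 0.00 kcal/mol.
Chair I is the less stable (higher-energy) conformer, and in that chair the acetyl group is axial.

axial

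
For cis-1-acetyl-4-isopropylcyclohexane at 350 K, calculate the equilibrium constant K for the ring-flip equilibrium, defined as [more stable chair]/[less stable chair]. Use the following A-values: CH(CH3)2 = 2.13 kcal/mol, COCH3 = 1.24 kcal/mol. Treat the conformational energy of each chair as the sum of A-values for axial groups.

K ≈ 3.60

C1 and C4 have opposite parity, so for the cis isomer the two substituents are one axial and one equatorial in each chair.
Chair I (isopropyl axial, acetyl equatorial): E = 2.13 kcal/mol; chair II (isopropyl equatorial, acetyl axial): E = 1.24 kcal/mol.
ΔG = 0.89 kcal/mol between the two chairs.
K = exp(ΔG/RT) with R = 1.987×10⁻³ kcal mol⁻¹ K⁻¹ and T = 350 K gives K ≈ 3.6.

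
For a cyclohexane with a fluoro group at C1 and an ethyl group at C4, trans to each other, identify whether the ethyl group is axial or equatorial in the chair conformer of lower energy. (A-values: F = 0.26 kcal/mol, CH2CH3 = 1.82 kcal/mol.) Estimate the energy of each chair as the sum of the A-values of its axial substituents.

C1 and C4 have opposite parity, so for the trans isomer the two substituents are e,e in one chair and a,a in the other.
Chair I (fluoro axial, ethyl axial): E = 2.08 kcal/mol.
Chair II (fluoro equatorial, ethyl equatorial): E = 0.00 kcal/mol.
Chair II is the more stable (lower-energy) conformer, and in that chair the ethyl group is equatorial.

equatorial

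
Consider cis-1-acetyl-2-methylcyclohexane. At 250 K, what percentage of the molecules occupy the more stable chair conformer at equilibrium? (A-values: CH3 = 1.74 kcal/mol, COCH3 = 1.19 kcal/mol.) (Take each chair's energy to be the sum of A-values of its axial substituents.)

C1 and C2 have opposite parity, so for the cis isomer the two substituents are one axial and one equatorial in each chair.
Chair I (methyl axial, acetyl equatorial): E = 1.74 kcal/mol; chair II (methyl equatorial, acetyl axial): E = 1.19 kcal/mol.
ΔG = 0.55 kcal/mol between the two chairs.
K = exp(ΔG/RT) with R = 1.987×10⁻³ kcal mol⁻¹ K⁻¹ and T = 250 K gives K ≈ 3.03.
Fraction in the lower-energy chair = K/(K+1) = 75.2%.

75.2%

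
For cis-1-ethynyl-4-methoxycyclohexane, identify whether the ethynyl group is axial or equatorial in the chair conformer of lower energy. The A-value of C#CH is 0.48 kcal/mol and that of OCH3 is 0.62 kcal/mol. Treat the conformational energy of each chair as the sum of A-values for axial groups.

axial

C1 and C4 have opposite parity, so for the cis isomer the two substituents are one axial and one equatorial in each chair.
Chair I (ethynyl axial, methoxy equatorial): E = 0.48 kcal/mol.
Chair II (ethynyl equatorial, methoxy axial): E = 0.62 kcal/mol.
Chair I is the more stable (lower-energy) conformer, and in that chair the ethynyl group is axial.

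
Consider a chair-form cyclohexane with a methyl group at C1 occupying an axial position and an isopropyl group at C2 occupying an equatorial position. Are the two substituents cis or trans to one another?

C1 and C2 have opposite parity, so their axial bonds point in opposite directions.
With opposite-parity carbons, two substituents on the same face are one axial and one equatorial; opposite faces give both axial or both equatorial.
Here the groups are axial/equatorial → same face → cis.

cis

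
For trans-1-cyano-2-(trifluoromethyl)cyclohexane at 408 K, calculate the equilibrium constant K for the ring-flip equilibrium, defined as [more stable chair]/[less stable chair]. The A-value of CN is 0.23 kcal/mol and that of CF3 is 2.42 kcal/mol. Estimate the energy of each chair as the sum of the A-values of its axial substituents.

K ≈ 26.3

C1 and C2 have opposite parity, so for the trans isomer the two substituents are e,e in one chair and a,a in the other.
Chair I (cyano axial, trifluoromethyl axial): E = 2.65 kcal/mol; chair II (cyano equatorial, trifluoromethyl equatorial): E = 0.00 kcal/mol.
ΔG = 2.65 kcal/mol between the two chairs.
K = exp(ΔG/RT) with R = 1.987×10⁻³ kcal mol⁻¹ K⁻¹ and T = 408 K gives K ≈ 26.3.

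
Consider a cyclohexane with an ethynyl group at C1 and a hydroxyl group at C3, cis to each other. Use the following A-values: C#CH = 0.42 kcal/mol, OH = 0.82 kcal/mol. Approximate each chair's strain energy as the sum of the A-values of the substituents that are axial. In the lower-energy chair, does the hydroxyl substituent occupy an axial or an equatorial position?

C1 and C3 have the same parity, so for the cis isomer the two substituents are e,e in one chair and a,a in the other.
Chair I (ethynyl axial, hydroxyl axial): E = 1.24 kcal/mol.
Chair II (ethynyl equatorial, hydroxyl equatorial): E = 0.00 kcal/mol.
Chair II is the more stable (lower-energy) conformer, and in that chair the hydroxyl group is equatorial.

equatorial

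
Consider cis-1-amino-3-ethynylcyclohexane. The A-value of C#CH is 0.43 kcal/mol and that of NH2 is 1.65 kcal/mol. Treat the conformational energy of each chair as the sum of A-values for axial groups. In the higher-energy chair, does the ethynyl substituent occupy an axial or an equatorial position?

axial

C1 and C3 have the same parity, so for the cis isomer the two substituents are e,e in one chair and a,a in the other.
Chair I (ethynyl axial, amino axial): E = 2.08 kcal/mol.
Chair II (ethynyl equatorial, amino equatorial): E = 0.00 kcal/mol.
Chair I is the less stable (higher-energy) conformer, and in that chair the ethynyl group is axial.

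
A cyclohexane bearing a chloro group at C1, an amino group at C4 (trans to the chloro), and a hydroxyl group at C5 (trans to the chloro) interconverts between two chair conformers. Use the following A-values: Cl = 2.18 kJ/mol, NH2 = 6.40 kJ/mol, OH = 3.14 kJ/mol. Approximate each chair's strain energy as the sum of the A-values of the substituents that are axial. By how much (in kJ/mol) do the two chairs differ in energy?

5.44 kJ/mol

Chair I (chloro axial, amino axial, hydroxyl equatorial): E = 8.58 kJ/mol.
Chair II (chloro equatorial, amino equatorial, hydroxyl axial): E = 3.14 kJ/mol.
ΔE = 8.58 − 3.14 = 5.44 kJ/mol; chair II is more stable.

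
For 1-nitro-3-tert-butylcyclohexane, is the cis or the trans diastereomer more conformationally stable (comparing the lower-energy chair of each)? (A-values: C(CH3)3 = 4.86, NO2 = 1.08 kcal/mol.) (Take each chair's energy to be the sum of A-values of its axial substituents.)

cis

At 1,3 positions (parity same): cis → (e,e or a,a); trans → (a,e or e,a).
Best chair for cis: E = 0.00 kcal/mol; best chair for trans: E = 1.08 kcal/mol.
The cis isomer is lower by 1.08 kcal/mol.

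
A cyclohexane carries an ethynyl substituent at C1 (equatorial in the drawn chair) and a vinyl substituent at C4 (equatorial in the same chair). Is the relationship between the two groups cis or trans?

C1 and C4 have opposite parity, so their axial bonds point in opposite directions.
With opposite-parity carbons, two substituents on the same face are one axial and one equatorial; opposite faces give both axial or both equatorial.
Here the groups are equatorial/equatorial → opposite face → trans.

trans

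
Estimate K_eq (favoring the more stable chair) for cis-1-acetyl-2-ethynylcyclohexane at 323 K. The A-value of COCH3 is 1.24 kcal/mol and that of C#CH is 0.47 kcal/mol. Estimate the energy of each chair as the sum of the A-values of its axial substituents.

K ≈ 3.32

C1 and C2 have opposite parity, so for the cis isomer the two substituents are one axial and one equatorial in each chair.
Chair I (acetyl axial, ethynyl equatorial): E = 1.24 kcal/mol; chair II (acetyl equatorial, ethynyl axial): E = 0.47 kcal/mol.
ΔG = 0.77 kcal/mol between the two chairs.
K = exp(ΔG/RT) with R = 1.987×10⁻³ kcal mol⁻¹ K⁻¹ and T = 323 K gives K ≈ 3.32.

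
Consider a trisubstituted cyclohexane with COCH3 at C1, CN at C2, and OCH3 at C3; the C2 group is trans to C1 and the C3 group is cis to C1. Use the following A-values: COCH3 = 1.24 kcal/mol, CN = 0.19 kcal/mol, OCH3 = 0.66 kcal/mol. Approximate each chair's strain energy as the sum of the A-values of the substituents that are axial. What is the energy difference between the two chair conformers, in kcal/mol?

Chair I (acetyl axial, cyano axial, methoxy axial): E = 2.09 kcal/mol.
Chair II (acetyl equatorial, cyano equatorial, methoxy equatorial): E = 0.00 kcal/mol.
ΔE = 2.09 − 0.00 = 2.09 kcal/mol; chair II is more stable.

2.09 kcal/mol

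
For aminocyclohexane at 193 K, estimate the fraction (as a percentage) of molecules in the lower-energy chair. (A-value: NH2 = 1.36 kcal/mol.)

97.2%

One chair has the amino group axial (E = 1.36 kcal/mol) and the other has it equatorial (E = 0).
ΔG = 1.36 kcal/mol between the two chairs.
K = exp(ΔG/RT) with R = 1.987×10⁻³ kcal mol⁻¹ K⁻¹ and T = 193 K gives K ≈ 34.7.
Fraction in the lower-energy chair = K/(K+1) = 97.2%.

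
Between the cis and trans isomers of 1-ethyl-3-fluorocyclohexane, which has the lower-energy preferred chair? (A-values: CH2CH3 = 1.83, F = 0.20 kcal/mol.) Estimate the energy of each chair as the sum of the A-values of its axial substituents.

At 1,3 positions (parity same): cis → (e,e or a,a); trans → (a,e or e,a).
Best chair for cis: E = 0.00 kcal/mol; best chair for trans: E = 0.20 kcal/mol.
The cis isomer is lower by 0.20 kcal/mol.

cis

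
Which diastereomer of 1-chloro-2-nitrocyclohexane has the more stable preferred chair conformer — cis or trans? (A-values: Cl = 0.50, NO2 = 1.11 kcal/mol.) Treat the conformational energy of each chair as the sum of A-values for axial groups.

At 1,2 positions (parity opposite): cis → (a,e or e,a); trans → (e,e or a,a).
Best chair for cis: E = 0.50 kcal/mol; best chair for trans: E = 0.00 kcal/mol.
The trans isomer is lower by 0.50 kcal/mol.

trans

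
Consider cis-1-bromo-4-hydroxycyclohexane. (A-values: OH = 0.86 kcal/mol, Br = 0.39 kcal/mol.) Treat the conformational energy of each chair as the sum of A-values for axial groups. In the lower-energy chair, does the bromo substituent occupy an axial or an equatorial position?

axial

C1 and C4 have opposite parity, so for the cis isomer the two substituents are one axial and one equatorial in each chair.
Chair I (hydroxyl axial, bromo equatorial): E = 0.86 kcal/mol.
Chair II (hydroxyl equatorial, bromo axial): E = 0.39 kcal/mol.
Chair II is the more stable (lower-energy) conformer, and in that chair the bromo group is axial.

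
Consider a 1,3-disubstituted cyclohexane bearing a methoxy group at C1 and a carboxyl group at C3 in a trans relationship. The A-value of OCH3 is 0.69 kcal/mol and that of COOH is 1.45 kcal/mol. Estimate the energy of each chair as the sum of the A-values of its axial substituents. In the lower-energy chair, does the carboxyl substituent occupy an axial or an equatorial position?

C1 and C3 have the same parity, so for the trans isomer the two substituents are one axial and one equatorial in each chair.
Chair I (methoxy axial, carboxyl equatorial): E = 0.69 kcal/mol.
Chair II (methoxy equatorial, carboxyl axial): E = 1.45 kcal/mol.
Chair I is the more stable (lower-energy) conformer, and in that chair the carboxyl group is equatorial.

equatorial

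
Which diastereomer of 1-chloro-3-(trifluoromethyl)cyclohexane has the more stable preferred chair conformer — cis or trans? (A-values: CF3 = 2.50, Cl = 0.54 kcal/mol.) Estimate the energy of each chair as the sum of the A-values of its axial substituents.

cis

At 1,3 positions (parity same): cis → (e,e or a,a); trans → (a,e or e,a).
Best chair for cis: E = 0.00 kcal/mol; best chair for trans: E = 0.54 kcal/mol.
The cis isomer is lower by 0.54 kcal/mol.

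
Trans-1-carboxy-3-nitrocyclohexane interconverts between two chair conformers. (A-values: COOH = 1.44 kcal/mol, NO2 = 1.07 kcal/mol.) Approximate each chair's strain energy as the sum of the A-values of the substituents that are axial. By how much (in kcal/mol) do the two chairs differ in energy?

0.37 kcal/mol

C1 and C3 have the same parity, so for the trans isomer the two substituents are one axial and one equatorial in each chair.
Chair I (carboxyl axial, nitro equatorial): E = 1.44 kcal/mol.
Chair II (carboxyl equatorial, nitro axial): E = 1.07 kcal/mol.
ΔE = 1.44 − 1.07 = 0.37 kcal/mol; chair II is more stable.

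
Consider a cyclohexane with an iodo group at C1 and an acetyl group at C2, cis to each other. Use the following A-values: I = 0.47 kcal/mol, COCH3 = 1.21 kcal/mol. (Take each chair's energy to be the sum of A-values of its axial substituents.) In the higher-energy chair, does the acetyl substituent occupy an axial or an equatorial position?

C1 and C2 have opposite parity, so for the cis isomer the two substituents are one axial and one equatorial in each chair.
Chair I (iodo axial, acetyl equatorial): E = 0.47 kcal/mol.
Chair II (iodo equatorial, acetyl axial): E = 1.21 kcal/mol.
Chair II is the less stable (higher-energy) conformer, and in that chair the acetyl group is axial.

axial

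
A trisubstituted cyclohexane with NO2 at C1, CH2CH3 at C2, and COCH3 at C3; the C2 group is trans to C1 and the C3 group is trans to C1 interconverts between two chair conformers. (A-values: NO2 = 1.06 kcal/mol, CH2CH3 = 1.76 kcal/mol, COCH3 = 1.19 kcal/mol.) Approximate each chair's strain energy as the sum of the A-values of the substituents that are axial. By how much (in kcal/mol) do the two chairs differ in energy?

Chair I (nitro axial, ethyl axial, acetyl equatorial): E = 2.82 kcal/mol.
Chair II (nitro equatorial, ethyl equatorial, acetyl axial): E = 1.19 kcal/mol.
ΔE = 2.82 − 1.19 = 1.63 kcal/mol; chair II is more stable.

1.63 kcal/mol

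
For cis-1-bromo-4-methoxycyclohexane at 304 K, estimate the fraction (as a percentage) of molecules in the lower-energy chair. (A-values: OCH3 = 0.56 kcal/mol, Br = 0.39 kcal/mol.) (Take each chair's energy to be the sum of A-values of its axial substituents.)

57.0%

C1 and C4 have opposite parity, so for the cis isomer the two substituents are one axial and one equatorial in each chair.
Chair I (methoxy axial, bromo equatorial): E = 0.56 kcal/mol; chair II (methoxy equatorial, bromo axial): E = 0.39 kcal/mol.
ΔG = 0.17 kcal/mol between the two chairs.
K = exp(ΔG/RT) with R = 1.987×10⁻³ kcal mol⁻¹ K⁻¹ and T = 304 K gives K ≈ 1.33.
Fraction in the lower-energy chair = K/(K+1) = 57.0%.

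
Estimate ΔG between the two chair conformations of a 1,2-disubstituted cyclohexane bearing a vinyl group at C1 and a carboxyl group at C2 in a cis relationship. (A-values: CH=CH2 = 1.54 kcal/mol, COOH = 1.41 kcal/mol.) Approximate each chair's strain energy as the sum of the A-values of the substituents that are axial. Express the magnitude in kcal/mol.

0.13 kcal/mol

C1 and C2 have opposite parity, so for the cis isomer the two substituents are one axial and one equatorial in each chair.
Chair I (vinyl axial, carboxyl equatorial): E = 1.54 kcal/mol.
Chair II (vinyl equatorial, carboxyl axial): E = 1.41 kcal/mol.
ΔE = 1.54 − 1.41 = 0.13 kcal/mol; chair II is more stable.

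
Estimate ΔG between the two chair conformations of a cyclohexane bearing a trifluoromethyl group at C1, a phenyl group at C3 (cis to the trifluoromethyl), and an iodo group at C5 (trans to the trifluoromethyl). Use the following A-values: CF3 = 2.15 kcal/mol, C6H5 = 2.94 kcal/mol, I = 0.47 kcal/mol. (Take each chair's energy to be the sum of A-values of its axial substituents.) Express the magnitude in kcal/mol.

Chair I (trifluoromethyl axial, phenyl axial, iodo equatorial): E = 5.09 kcal/mol.
Chair II (trifluoromethyl equatorial, phenyl equatorial, iodo axial): E = 0.47 kcal/mol.
ΔE = 5.09 − 0.47 = 4.62 kcal/mol; chair II is more stable.

4.62 kcal/mol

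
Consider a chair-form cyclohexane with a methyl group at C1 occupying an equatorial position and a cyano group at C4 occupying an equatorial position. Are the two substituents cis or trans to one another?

C1 and C4 have opposite parity, so their axial bonds point in opposite directions.
With opposite-parity carbons, two substituents on the same face are one axial and one equatorial; opposite faces give both axial or both equatorial.
Here the groups are equatorial/equatorial → opposite face → trans.

trans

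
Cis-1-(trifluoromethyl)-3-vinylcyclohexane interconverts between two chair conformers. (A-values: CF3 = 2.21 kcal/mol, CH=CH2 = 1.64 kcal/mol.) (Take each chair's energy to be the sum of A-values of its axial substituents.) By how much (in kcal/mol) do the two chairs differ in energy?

C1 and C3 have the same parity, so for the cis isomer the two substituents are e,e in one chair and a,a in the other.
Chair I (trifluoromethyl axial, vinyl axial): E = 3.85 kcal/mol.
Chair II (trifluoromethyl equatorial, vinyl equatorial): E = 0.00 kcal/mol.
ΔE = 3.85 − 0.00 = 3.85 kcal/mol; chair II is more stable.

3.85 kcal/mol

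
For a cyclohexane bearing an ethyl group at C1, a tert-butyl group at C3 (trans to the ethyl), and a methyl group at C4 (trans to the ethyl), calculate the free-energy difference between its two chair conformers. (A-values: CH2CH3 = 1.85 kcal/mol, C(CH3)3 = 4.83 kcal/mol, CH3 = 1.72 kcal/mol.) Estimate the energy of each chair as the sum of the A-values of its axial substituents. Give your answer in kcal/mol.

Chair I (ethyl axial, tert-butyl equatorial, methyl axial): E = 3.57 kcal/mol.
Chair II (ethyl equatorial, tert-butyl axial, methyl equatorial): E = 4.83 kcal/mol.
ΔE = 4.83 − 3.57 = 1.26 kcal/mol; chair I is more stable.

1.26 kcal/mol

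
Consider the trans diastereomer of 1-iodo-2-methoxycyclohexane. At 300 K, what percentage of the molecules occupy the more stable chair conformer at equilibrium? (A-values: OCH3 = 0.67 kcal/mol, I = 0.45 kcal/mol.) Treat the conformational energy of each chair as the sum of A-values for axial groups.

C1 and C2 have opposite parity, so for the trans isomer the two substituents are e,e in one chair and a,a in the other.
Chair I (methoxy axial, iodo axial): E = 1.12 kcal/mol; chair II (methoxy equatorial, iodo equatorial): E = 0.00 kcal/mol.
ΔG = 1.12 kcal/mol between the two chairs.
K = exp(ΔG/RT) with R = 1.987×10⁻³ kcal mol⁻¹ K⁻¹ and T = 300 K gives K ≈ 6.55.
Fraction in the lower-energy chair = K/(K+1) = 86.7%.

86.7%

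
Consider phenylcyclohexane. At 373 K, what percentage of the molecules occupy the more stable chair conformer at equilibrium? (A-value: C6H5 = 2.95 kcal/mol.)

One chair has the phenyl group axial (E = 2.95 kcal/mol) and the other has it equatorial (E = 0).
ΔG = 2.95 kcal/mol between the two chairs.
K = exp(ΔG/RT) with R = 1.987×10⁻³ kcal mol⁻¹ K⁻¹ and T = 373 K gives K ≈ 53.5.
Fraction in the lower-energy chair = K/(K+1) = 98.2%.

98.2%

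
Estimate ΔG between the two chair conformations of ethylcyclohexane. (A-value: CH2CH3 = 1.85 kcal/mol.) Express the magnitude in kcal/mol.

1.85 kcal/mol

A monosubstituted cyclohexane has one chair with the ethyl group axial (E = A = 1.85 kcal/mol) and one with it equatorial (E = 0).
ΔE = 1.85 − 0 = 1.85 kcal/mol.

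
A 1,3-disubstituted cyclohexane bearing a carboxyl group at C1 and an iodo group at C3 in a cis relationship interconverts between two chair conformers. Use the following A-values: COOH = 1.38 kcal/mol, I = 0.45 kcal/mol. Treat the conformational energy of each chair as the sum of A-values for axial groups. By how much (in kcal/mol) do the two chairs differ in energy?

1.83 kcal/mol

C1 and C3 have the same parity, so for the cis isomer the two substituents are e,e in one chair and a,a in the other.
Chair I (carboxyl axial, iodo axial): E = 1.83 kcal/mol.
Chair II (carboxyl equatorial, iodo equatorial): E = 0.00 kcal/mol.
ΔE = 1.83 − 0.00 = 1.83 kcal/mol; chair II is more stable.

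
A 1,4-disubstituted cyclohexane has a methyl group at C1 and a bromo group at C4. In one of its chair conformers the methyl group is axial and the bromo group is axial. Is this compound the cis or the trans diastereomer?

C1 and C4 have opposite parity, so their axial bonds point in opposite directions.
With opposite-parity carbons, two substituents on the same face are one axial and one equatorial; opposite faces give both axial or both equatorial.
Here the groups are axial/axial → opposite face → trans.

trans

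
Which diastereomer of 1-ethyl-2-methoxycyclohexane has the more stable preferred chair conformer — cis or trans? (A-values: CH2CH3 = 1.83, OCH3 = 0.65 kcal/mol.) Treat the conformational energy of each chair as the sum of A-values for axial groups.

At 1,2 positions (parity opposite): cis → (a,e or e,a); trans → (e,e or a,a).
Best chair for cis: E = 0.65 kcal/mol; best chair for trans: E = 0.00 kcal/mol.
The trans isomer is lower by 0.65 kcal/mol.

trans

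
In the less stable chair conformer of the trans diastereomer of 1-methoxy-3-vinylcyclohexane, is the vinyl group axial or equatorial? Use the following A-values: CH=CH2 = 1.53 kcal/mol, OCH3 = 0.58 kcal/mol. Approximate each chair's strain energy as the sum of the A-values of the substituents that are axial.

axial

C1 and C3 have the same parity, so for the trans isomer the two substituents are one axial and one equatorial in each chair.
Chair I (vinyl axial, methoxy equatorial): E = 1.53 kcal/mol.
Chair II (vinyl equatorial, methoxy axial): E = 0.58 kcal/mol.
Chair I is the less stable (higher-energy) conformer, and in that chair the vinyl group is axial.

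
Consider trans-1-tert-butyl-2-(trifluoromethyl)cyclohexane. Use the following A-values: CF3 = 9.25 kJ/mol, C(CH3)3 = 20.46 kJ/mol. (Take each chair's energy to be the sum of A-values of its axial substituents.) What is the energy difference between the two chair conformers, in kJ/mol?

29.71 kJ/mol

C1 and C2 have opposite parity, so for the trans isomer the two substituents are e,e in one chair and a,a in the other.
Chair I (trifluoromethyl axial, tert-butyl axial): E = 29.71 kJ/mol.
Chair II (trifluoromethyl equatorial, tert-butyl equatorial): E = 0.00 kJ/mol.
ΔE = 29.71 − 0.00 = 29.71 kJ/mol; chair II is more stable.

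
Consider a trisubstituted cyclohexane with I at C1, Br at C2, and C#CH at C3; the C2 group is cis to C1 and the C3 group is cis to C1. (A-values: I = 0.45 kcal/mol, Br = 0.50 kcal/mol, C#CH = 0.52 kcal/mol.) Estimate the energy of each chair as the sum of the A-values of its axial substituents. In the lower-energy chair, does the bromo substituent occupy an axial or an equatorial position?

axial

Chair I (iodo axial, bromo equatorial, ethynyl axial): E = 0.97 kcal/mol.
Chair II (iodo equatorial, bromo axial, ethynyl equatorial): E = 0.50 kcal/mol.
Chair II is the more stable (lower-energy) conformer, and in that chair the bromo group is axial.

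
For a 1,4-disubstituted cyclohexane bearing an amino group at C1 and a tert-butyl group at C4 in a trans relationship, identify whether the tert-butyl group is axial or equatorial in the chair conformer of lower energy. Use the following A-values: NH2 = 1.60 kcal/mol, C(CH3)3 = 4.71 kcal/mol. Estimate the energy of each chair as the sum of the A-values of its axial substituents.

C1 and C4 have opposite parity, so for the trans isomer the two substituents are e,e in one chair and a,a in the other.
Chair I (amino axial, tert-butyl axial): E = 6.31 kcal/mol.
Chair II (amino equatorial, tert-butyl equatorial): E = 0.00 kcal/mol.
Chair II is the more stable (lower-energy) conformer, and in that chair the tert-butyl group is equatorial.

equatorial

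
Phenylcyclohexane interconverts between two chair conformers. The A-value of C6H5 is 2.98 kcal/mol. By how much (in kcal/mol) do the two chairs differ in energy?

2.98 kcal/mol

A monosubstituted cyclohexane has one chair with the phenyl group axial (E = A = 2.98 kcal/mol) and one with it equatorial (E = 0).
ΔE = 2.98 − 0 = 2.98 kcal/mol.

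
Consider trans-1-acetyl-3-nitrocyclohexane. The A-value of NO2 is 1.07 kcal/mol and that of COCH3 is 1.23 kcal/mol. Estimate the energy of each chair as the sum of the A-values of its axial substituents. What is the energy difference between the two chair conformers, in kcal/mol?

C1 and C3 have the same parity, so for the trans isomer the two substituents are one axial and one equatorial in each chair.
Chair I (nitro axial, acetyl equatorial): E = 1.07 kcal/mol.
Chair II (nitro equatorial, acetyl axial): E = 1.23 kcal/mol.
ΔE = 1.23 − 1.07 = 0.16 kcal/mol; chair I is more stable.

0.16 kcal/mol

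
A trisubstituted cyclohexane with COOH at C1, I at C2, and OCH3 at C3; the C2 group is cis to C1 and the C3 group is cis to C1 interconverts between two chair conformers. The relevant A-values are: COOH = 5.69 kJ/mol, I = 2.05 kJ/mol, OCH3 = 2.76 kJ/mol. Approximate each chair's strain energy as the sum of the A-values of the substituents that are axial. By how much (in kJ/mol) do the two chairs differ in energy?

Chair I (carboxyl axial, iodo equatorial, methoxy axial): E = 8.45 kJ/mol.
Chair II (carboxyl equatorial, iodo axial, methoxy equatorial): E = 2.05 kJ/mol.
ΔE = 8.45 − 2.05 = 6.40 kJ/mol; chair II is more stable.

6.40 kJ/mol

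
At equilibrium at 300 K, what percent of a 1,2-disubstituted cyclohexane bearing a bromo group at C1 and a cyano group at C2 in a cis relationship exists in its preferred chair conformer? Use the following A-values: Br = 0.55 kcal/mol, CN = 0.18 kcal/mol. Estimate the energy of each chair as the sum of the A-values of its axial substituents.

65.0%

C1 and C2 have opposite parity, so for the cis isomer the two substituents are one axial and one equatorial in each chair.
Chair I (bromo axial, cyano equatorial): E = 0.55 kcal/mol; chair II (bromo equatorial, cyano axial): E = 0.18 kcal/mol.
ΔG = 0.37 kcal/mol between the two chairs.
K = exp(ΔG/RT) with R = 1.987×10⁻³ kcal mol⁻¹ K⁻¹ and T = 300 K gives K ≈ 1.86.
Fraction in the lower-energy chair = K/(K+1) = 65.0%.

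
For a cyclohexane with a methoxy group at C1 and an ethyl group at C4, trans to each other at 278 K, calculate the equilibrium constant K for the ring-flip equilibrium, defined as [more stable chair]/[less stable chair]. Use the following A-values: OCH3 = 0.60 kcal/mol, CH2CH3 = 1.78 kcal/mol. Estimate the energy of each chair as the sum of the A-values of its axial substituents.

K ≈ 74.3

C1 and C4 have opposite parity, so for the trans isomer the two substituents are e,e in one chair and a,a in the other.
Chair I (methoxy axial, ethyl axial): E = 2.38 kcal/mol; chair II (methoxy equatorial, ethyl equatorial): E = 0.00 kcal/mol.
ΔG = 2.38 kcal/mol between the two chairs.
K = exp(ΔG/RT) with R = 1.987×10⁻³ kcal mol⁻¹ K⁻¹ and T = 278 K gives K ≈ 74.3.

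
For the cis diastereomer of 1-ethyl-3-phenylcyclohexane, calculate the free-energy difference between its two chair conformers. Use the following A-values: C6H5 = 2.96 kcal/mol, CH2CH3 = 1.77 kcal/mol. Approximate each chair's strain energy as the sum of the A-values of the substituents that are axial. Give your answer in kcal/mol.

4.73 kcal/mol

C1 and C3 have the same parity, so for the cis isomer the two substituents are e,e in one chair and a,a in the other.
Chair I (phenyl axial, ethyl axial): E = 4.73 kcal/mol.
Chair II (phenyl equatorial, ethyl equatorial): E = 0.00 kcal/mol.
ΔE = 4.73 − 0.00 = 4.73 kcal/mol; chair II is more stable.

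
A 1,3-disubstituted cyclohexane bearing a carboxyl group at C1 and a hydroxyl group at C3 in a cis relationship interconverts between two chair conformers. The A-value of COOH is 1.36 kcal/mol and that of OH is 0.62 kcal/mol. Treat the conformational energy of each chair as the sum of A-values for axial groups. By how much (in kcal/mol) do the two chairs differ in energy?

C1 and C3 have the same parity, so for the cis isomer the two substituents are e,e in one chair and a,a in the other.
Chair I (carboxyl axial, hydroxyl axial): E = 1.98 kcal/mol.
Chair II (carboxyl equatorial, hydroxyl equatorial): E = 0.00 kcal/mol.
ΔE = 1.98 − 0.00 = 1.98 kcal/mol; chair II is more stable.

1.98 kcal/mol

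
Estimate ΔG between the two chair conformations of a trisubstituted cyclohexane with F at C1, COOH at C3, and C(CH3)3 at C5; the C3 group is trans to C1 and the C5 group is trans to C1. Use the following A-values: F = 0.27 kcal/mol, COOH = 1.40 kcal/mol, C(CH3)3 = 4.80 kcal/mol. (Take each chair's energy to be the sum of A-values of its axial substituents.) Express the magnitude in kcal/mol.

Chair I (fluoro axial, carboxyl equatorial, tert-butyl equatorial): E = 0.27 kcal/mol.
Chair II (fluoro equatorial, carboxyl axial, tert-butyl axial): E = 6.20 kcal/mol.
ΔE = 6.20 − 0.27 = 5.93 kcal/mol; chair I is more stable.

5.93 kcal/mol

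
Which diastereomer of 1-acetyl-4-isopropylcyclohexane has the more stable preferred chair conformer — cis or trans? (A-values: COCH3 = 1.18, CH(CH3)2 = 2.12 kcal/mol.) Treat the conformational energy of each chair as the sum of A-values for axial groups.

At 1,4 positions (parity opposite): cis → (a,e or e,a); trans → (e,e or a,a).
Best chair for cis: E = 1.18 kcal/mol; best chair for trans: E = 0.00 kcal/mol.
The trans isomer is lower by 1.18 kcal/mol.

trans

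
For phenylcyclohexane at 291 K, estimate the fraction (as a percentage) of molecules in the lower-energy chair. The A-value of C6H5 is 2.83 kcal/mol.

One chair has the phenyl group axial (E = 2.83 kcal/mol) and the other has it equatorial (E = 0).
ΔG = 2.83 kcal/mol between the two chairs.
K = exp(ΔG/RT) with R = 1.987×10⁻³ kcal mol⁻¹ K⁻¹ and T = 291 K gives K ≈ 134.
Fraction in the lower-energy chair = K/(K+1) = 99.3%.

99.3%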